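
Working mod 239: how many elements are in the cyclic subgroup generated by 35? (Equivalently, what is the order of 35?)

238

The order of 35 must divide p − 1 = 238 = 2 · 7 · 17.
Divisors: 1, 2, 7, 14, 17, 34, 119, 238.
Check each in increasing order: 35^1 ≡ 35;  35^2 ≡ 30;  35^7 ≡ 233;  35^14 ≡ 36;  35^17 ≡ 38;  35^34 ≡ 10;  35^119 ≡ 238;  35^238 ≡ 1.
Smallest exponent giving 1 is 238.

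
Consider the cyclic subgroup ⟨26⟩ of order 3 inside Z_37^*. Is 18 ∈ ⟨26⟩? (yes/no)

no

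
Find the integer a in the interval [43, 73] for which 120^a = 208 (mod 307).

67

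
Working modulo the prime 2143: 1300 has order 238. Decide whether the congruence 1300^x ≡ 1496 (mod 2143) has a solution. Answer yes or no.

1496 ∈ ⟨1300⟩ iff 1496^238 ≡ 1 (mod 2143), since |⟨1300⟩| = 238.
1496^238 mod 2143 = 1.
Since 1 = 1, 1496 lies in the subgroup.

yes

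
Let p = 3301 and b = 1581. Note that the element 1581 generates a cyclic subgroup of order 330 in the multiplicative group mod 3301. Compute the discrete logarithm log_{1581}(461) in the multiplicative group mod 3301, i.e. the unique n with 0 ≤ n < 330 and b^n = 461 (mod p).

21

Baby-step giant-step with m = ceil(sqrt(330)) = 19.
Baby table (1581^j mod 3301 for j=0..18):
  0:1  1:1581  2:704  3:587  4:466  5:623  6:1265  7:2860
  8:2591  9:3131  10:1912  11:2457  12:2541  13:4  14:3023  15:2816
  16:2348  17:1864  18:2492
Giant step factor: 1581^(-19) ≡ 1004 (mod 3301).
Scan 461·1004^i mod 3301 for i = 0, 1, …:
  i=0: 461   i=1: 704
Match at i=1, j=2: n = 1·19 + 2 = 21.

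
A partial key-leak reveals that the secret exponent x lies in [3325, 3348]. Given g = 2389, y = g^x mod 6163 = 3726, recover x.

3339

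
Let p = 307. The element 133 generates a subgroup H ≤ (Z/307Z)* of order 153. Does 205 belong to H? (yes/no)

205 ∈ ⟨133⟩ iff 205^153 ≡ 1 (mod 307), since |⟨133⟩| = 153.
205^153 mod 307 = 306.
Since 306 ≠ 1, 205 does not lie in the subgroup.

no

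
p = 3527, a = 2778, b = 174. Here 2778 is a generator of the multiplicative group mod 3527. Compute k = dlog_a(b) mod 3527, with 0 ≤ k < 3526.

Baby-step giant-step with m = ceil(sqrt(3526)) = 60.
Baby table (2778^j mod 3527 for j=0..59):
  0:1  1:2778  2:208  3:2923  4:940  5:1340  6:1535  7:87
  8:1850  9:461  10:357  11:659  12:189  13:3046  14:515  15:2235
  16:1310  17:2843  18:901  19:2335  20:477  21:2481  22:460  23:1106
  24:451  25:793  26:2106  27:2702  28:700  29:1223  30:993  31:440
  32:1978  33:3345  34:2292  35:941  36:591  37:1743  38:3010  39:2790
  40:1801  41:1892  42:746  43:2039  44:3507  45:872  46:2894  47:1499
  48:2362  49:1416  50:1043  51:1787  52:1797  53:1361  54:3441  55:928
  56:3274  57:2566  58:281  59:1151
Giant step factor: 2778^(-60) ≡ 2647 (mod 3527).
Scan 174·2647^i mod 3527 for i = 0, 1, …:
  i=0: 174   i=1: 2068   i=2: 92   i=3: 161
  i=4: 2927   i=5: 2477   i=6: 3453   i=7: 1634
  i=8: 1096   i=9: 1918     …   i=26: 3177
  i=27: 1151
Match at i=27, j=59: k = 27·60 + 59 = 1679.

1679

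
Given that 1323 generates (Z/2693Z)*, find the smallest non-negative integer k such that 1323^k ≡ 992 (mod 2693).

Baby-step giant-step with m = ceil(sqrt(2692)) = 52.
Baby table (1323^j mod 2693 for j=0..51):
  0:1  1:1323  2:2572  3:1497  4:1176  5:1987  6:433  7:1943
  8:1467  9:1881  10:231  11:1304  12:1672  13:1103  14:2356  15:1187
  16:382  17:1795  18:2252  19:938  20:2194  21:2301  22:1133  23:1651
  24:250  25:2204  26:2066  27:2616  28:463  29:1238  30:530  31:1010
  32:502  33:1668  34:1197  35:147  36:585  37:1064  38:1926  39:520
  40:1245  41:1712  42:163  43:209  44:1821  45:1641  46:485  47:721
  48:561  49:1628  50:2137  51:2294
Giant step factor: 1323^(-52) ≡ 1319 (mod 2693).
Scan 992·1319^i mod 2693 for i = 0, 1, …:
  i=0: 992   i=1: 2343   i=2: 1546   i=3: 573
  i=4: 1747   i=5: 1778   i=6: 2272   i=7: 2152
  i=8: 66   i=9: 878   i=10: 92   i=11: 163
Match at i=11, j=42: k = 11·52 + 42 = 614.

614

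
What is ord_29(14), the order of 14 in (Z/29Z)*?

The order of 14 must divide p − 1 = 28 = 2^2 · 7.
Divisors: 1, 2, 4, 7, 14, 28.
Check each in increasing order: 14^1 ≡ 14;  14^2 ≡ 22;  14^4 ≡ 20;  14^7 ≡ 12;  14^14 ≡ 28;  14^28 ≡ 1.
Smallest exponent giving 1 is 28.

28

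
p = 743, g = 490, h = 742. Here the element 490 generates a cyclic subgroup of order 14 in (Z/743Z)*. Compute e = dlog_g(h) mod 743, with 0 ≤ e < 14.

7

Successive powers of 490 modulo 743:
  490^0=1  490^1=490  490^2=111  490^3=151  490^4=433  490^5=415
  490^6=511  490^7=742
So 490^7 ≡ 742 (mod 743), giving e = 7.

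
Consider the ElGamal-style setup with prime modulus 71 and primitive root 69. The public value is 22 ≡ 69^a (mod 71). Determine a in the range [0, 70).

Baby-step giant-step with m = ceil(sqrt(70)) = 9.
Baby table (69^j mod 71 for j=0..8):
  0:1  1:69  2:4  3:63  4:16  5:39  6:64  7:14
  8:43
Giant step factor: 69^(-9) ≡ 52 (mod 71).
Scan 22·52^i mod 71 for i = 0, 1, …:
  i=0: 22   i=1: 8   i=2: 61   i=3: 48
  i=4: 11   i=5: 4
Match at i=5, j=2: a = 5·9 + 2 = 47.

47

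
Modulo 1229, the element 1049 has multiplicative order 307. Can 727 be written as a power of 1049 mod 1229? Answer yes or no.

no

727 ∈ ⟨1049⟩ iff 727^307 ≡ 1 (mod 1229), since |⟨1049⟩| = 307.
727^307 mod 1229 = 632.
Since 632 ≠ 1, 727 does not lie in the subgroup.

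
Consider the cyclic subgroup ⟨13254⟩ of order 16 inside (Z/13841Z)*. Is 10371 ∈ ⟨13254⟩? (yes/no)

yes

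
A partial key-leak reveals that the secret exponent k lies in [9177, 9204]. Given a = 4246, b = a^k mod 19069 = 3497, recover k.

9179

Compute 4246^9177 mod 19069 = 15536, then multiply by 4246 repeatedly:
  4246^9177=15536  4246^9178=6185  4246^9179=3497
Found 3497 at exponent 9179.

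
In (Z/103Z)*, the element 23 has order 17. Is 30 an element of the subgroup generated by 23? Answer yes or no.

30 ∈ ⟨23⟩ iff 30^17 ≡ 1 (mod 103), since |⟨23⟩| = 17.
30^17 mod 103 = 1.
Since 1 = 1, 30 lies in the subgroup.

yes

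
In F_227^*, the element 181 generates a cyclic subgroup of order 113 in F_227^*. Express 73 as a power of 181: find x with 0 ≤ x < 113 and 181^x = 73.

2

Successive powers of 181 modulo 227:
  181^0=1  181^1=181  181^2=73
So 181^2 ≡ 73 (mod 227), giving x = 2.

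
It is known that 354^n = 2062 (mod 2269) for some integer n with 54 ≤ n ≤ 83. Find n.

71

Compute 354^54 mod 2269 = 28, then multiply by 354 repeatedly:
  354^54=28  354^55=836  354^56=974  354^57=2177  354^58=1467
  354^59=1986  354^60=1923  354^61=42  354^62=1254  354^63=1461
  354^64=2131  354^65=1066  354^66=710  354^67=1750  354^68=63
  354^69=1881  354^70=1057  354^71=2062
Found 2062 at exponent 71.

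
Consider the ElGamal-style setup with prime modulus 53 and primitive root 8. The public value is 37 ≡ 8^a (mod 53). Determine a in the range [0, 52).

10

Successive powers of 8 modulo 53:
  8^0=1  8^1=8  8^2=11  8^3=35  8^4=15  8^5=14
  8^6=6  8^7=48  8^8=13  8^9=51  8^10=37
So 8^10 ≡ 37 (mod 53), giving a = 10.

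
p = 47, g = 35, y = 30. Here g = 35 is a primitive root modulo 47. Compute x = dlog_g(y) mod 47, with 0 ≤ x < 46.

43

Baby-step giant-step with m = ceil(sqrt(46)) = 7.
Baby table (35^j mod 47 for j=0..6):
  0:1  1:35  2:3  3:11  4:9  5:33  6:27
Giant step factor: 35^(-7) ≡ 19 (mod 47).
Scan 30·19^i mod 47 for i = 0, 1, …:
  i=0: 30   i=1: 6   i=2: 20   i=3: 4
  i=4: 29   i=5: 34   i=6: 35
Match at i=6, j=1: x = 6·7 + 1 = 43.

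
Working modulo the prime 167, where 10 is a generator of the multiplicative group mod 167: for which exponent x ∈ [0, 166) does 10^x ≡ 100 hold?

2

Successive powers of 10 modulo 167:
  10^0=1  10^1=10  10^2=100
So 10^2 ≡ 100 (mod 167), giving x = 2.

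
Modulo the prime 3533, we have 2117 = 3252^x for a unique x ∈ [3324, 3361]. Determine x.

Compute 3252^3324 mod 3533 = 1130, then multiply by 3252 repeatedly:
  3252^3324=1130  3252^3325=440  3252^3326=15  3252^3327=2851  3252^3328=860
  3252^3329=2117
Found 2117 at exponent 3329.

3329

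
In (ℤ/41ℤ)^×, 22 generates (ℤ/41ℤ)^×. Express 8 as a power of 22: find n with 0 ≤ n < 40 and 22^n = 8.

Successive powers of 22 modulo 41:
  22^0=1  22^1=22  22^2=33  22^3=29  22^4=23  22^5=14
  22^6=21  22^7=11  22^8=37  22^9=35  22^10=32  22^11=7
  22^12=31  22^13=26  22^14=39  22^15=38  22^16=16  22^17=24
  22^18=36  22^19=13  22^20=40  22^21=19  22^22=8
So 22^22 ≡ 8 (mod 41), giving n = 22.

22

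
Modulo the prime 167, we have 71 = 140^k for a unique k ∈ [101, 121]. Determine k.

107

Compute 140^101 mod 167 = 92, then multiply by 140 repeatedly:
  140^101=92  140^102=21  140^103=101  140^104=112  140^105=149
  140^106=152  140^107=71
Found 71 at exponent 107.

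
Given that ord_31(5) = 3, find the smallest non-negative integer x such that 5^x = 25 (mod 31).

Successive powers of 5 modulo 31:
  5^0=1  5^1=5  5^2=25
So 5^2 ≡ 25 (mod 31), giving x = 2.

2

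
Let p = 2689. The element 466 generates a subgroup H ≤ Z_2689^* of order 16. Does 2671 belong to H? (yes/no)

⟨466⟩ has order 16; its elements mod 2689 are {1, 250, 441, 466, 653, 779, 873, 1142, 1547, 1816, 1910, 2036, 2223, 2248, 2439, 2688}.
2671 is not in this set.

no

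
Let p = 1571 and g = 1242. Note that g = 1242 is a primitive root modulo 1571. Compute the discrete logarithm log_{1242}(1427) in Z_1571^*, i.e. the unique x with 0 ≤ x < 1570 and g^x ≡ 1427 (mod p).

Baby-step giant-step with m = ceil(sqrt(1570)) = 40.
Baby table (1242^j mod 1571 for j=0..39):
  0:1  1:1242  2:1413  3:139  4:1399  5:32  6:469  7:1228
  8:1306  9:780  10:1024  11:869  12:21  13:946  14:1395  15:1348
  16:1101  17:672  18:423  19:652  20:719  21:670  22:1081  23:968
  24:441  25:1014  26:1017  27:30  28:1127  29:1544  30:1028  31:1124
  32:960  33:1502  34:707  35:1476  36:1406  37:871  38:934  39:630
Giant step factor: 1242^(-40) ≡ 1494 (mod 1571).
Scan 1427·1494^i mod 1571 for i = 0, 1, …:
  i=0: 1427   i=1: 91   i=2: 848   i=3: 686
  i=4: 592   i=5: 1546   i=6: 354   i=7: 1020
  i=8: 10   i=9: 801     …   i=13: 1420
  i=14: 630
Match at i=14, j=39: x = 14·40 + 39 = 599.

599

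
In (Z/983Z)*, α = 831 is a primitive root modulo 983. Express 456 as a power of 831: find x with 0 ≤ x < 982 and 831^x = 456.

Baby-step giant-step with m = ceil(sqrt(982)) = 32.
Baby table (831^j mod 983 for j=0..31):
  0:1  1:831  2:495  3:451  4:258  5:104  6:903  7:364
  8:703  9:291  10:3  11:527  12:502  13:370  14:774  15:312
  16:743  17:109  18:143  19:873  20:9  21:598  22:523  23:127
  24:356  25:936  26:263  27:327  28:429  29:653  30:27  31:811
Giant step factor: 831^(-32) ≡ 931 (mod 983).
Scan 456·931^i mod 983 for i = 0, 1, …:
  i=0: 456   i=1: 863   i=2: 342   i=3: 893
  i=4: 748   i=5: 424   i=6: 561   i=7: 318
  i=8: 175   i=9: 730     …   i=14: 765
  i=15: 523
Match at i=15, j=22: x = 15·32 + 22 = 502.

502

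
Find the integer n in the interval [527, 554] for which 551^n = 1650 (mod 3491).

Compute 551^527 mod 3491 = 968, then multiply by 551 repeatedly:
  551^527=968  551^528=2736  551^529=2915  551^530=305  551^531=487
  551^532=3021  551^533=2855  551^534=2155  551^535=465  551^536=1372
  551^537=1916  551^538=1434  551^539=1168  551^540=1224  551^541=661
  551^542=1147  551^543=126  551^544=3097  551^545=2839  551^546=321
  551^547=2321  551^548=1165  551^549=3062  551^550=1009  551^551=890
  551^552=1650
Found 1650 at exponent 552.

552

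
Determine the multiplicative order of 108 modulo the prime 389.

The order of 108 must divide p − 1 = 388 = 2^2 · 97.
Divisors: 1, 2, 4, 97, 194, 388.
Check each in increasing order: 108^1 ≡ 108;  108^2 ≡ 383;  108^4 ≡ 36;  108^97 ≡ 274;  108^194 ≡ 388;  108^388 ≡ 1.
Smallest exponent giving 1 is 388.

388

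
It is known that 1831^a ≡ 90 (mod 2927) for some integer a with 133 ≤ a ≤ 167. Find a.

Compute 1831^133 mod 2927 = 703, then multiply by 1831 repeatedly:
  1831^133=703  1831^134=2240  1831^135=713  1831^136=61  1831^137=465
  1831^138=2585  1831^139=176  1831^140=286  1831^141=2660  1831^142=2859
  1831^143=1353  1831^144=1101  1831^145=2155  1831^146=209  1831^147=2169
  1831^148=2427  1831^149=651  1831^150=692  1831^151=2588  1831^152=2742
  1831^153=797  1831^154=1661  1831^155=138  1831^156=956  1831^157=90
Found 90 at exponent 157.

157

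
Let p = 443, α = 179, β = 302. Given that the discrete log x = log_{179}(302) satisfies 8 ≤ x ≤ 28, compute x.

Compute 179^8 mod 443 = 417, then multiply by 179 repeatedly:
  179^8=417  179^9=219  179^10=217  179^11=302
Found 302 at exponent 11.

11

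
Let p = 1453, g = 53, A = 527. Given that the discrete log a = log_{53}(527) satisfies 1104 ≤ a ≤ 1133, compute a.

1117

Compute 53^1104 mod 1453 = 336, then multiply by 53 repeatedly:
  53^1104=336  53^1105=372  53^1106=827  53^1107=241  53^1108=1149
  53^1109=1324  53^1110=428  53^1111=889  53^1112=621  53^1113=947
  53^1114=789  53^1115=1133  53^1116=476  53^1117=527
Found 527 at exponent 1117.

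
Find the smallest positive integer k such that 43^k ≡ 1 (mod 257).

256

The order of 43 must divide p − 1 = 256 = 2^8.
Divisors: 1, 2, 4, 8, 16, 32, 64, 128, 256.
Check each in increasing order: 43^1 ≡ 43;  43^2 ≡ 50;  43^4 ≡ 187;  43^8 ≡ 17;  43^16 ≡ 32;  43^32 ≡ 253;  43^64 ≡ 16;  43^128 ≡ 256;  43^256 ≡ 1.
Smallest exponent giving 1 is 256.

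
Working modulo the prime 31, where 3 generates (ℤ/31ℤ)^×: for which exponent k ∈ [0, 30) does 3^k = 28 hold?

16

Successive powers of 3 modulo 31:
  3^0=1  3^1=3  3^2=9  3^3=27  3^4=19  3^5=26
  3^6=16  3^7=17  3^8=20  3^9=29  3^10=25  3^11=13
  3^12=8  3^13=24  3^14=10  3^15=30  3^16=28
So 3^16 ≡ 28 (mod 31), giving k = 16.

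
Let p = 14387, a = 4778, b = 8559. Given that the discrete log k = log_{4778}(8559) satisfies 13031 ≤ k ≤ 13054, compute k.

Compute 4778^13031 mod 14387 = 12413, then multiply by 4778 repeatedly:
  4778^13031=12413  4778^13032=6100  4778^13033=12125  4778^13034=11188  4778^13035=8559
Found 8559 at exponent 13035.

13035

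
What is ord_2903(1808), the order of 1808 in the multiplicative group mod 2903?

2902

The order of 1808 must divide p − 1 = 2902 = 2 · 1451.
Divisors: 1, 2, 1451, 2902.
Check each in increasing order: 1808^1 ≡ 1808;  1808^2 ≡ 86;  1808^1451 ≡ 2902;  1808^2902 ≡ 1.
Smallest exponent giving 1 is 2902.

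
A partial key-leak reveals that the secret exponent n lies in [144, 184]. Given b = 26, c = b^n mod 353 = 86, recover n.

162

Compute 26^144 mod 353 = 122, then multiply by 26 repeatedly:
  26^144=122  26^145=348  26^146=223  26^147=150  26^148=17
  26^149=89  26^150=196  26^151=154  26^152=121  26^153=322
  26^154=253  26^155=224  26^156=176  26^157=340  26^158=15
  26^159=37  26^160=256  26^161=302  26^162=86
Found 86 at exponent 162.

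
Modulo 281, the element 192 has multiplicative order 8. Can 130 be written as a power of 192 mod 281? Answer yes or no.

no

130 ∈ ⟨192⟩ iff 130^8 ≡ 1 (mod 281), since |⟨192⟩| = 8.
130^8 mod 281 = 90.
Since 90 ≠ 1, 130 does not lie in the subgroup.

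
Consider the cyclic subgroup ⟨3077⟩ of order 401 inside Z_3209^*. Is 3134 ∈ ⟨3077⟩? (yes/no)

no

3134 ∈ ⟨3077⟩ iff 3134^401 ≡ 1 (mod 3209), since |⟨3077⟩| = 401.
3134^401 mod 3209 = 3187.
Since 3187 ≠ 1, 3134 does not lie in the subgroup.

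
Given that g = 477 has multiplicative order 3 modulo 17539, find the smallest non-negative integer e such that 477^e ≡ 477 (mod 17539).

Successive powers of 477 modulo 17539:
  477^0=1  477^1=477
So 477^1 ≡ 477 (mod 17539), giving e = 1.

1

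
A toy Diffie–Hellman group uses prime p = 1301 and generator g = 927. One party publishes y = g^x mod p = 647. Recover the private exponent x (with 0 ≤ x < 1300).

450

Baby-step giant-step with m = ceil(sqrt(1300)) = 37.
Baby table (927^j mod 1301 for j=0..36):
  0:1  1:927  2:669  3:887  4:17  5:147  6:965  7:768
  8:289  9:1198  10:793  11:46  12:1010  13:851  14:471  15:782
  16:257  17:156  18:201  19:284  20:466  21:50  22:815  23:925
  24:116  25:850  26:845  27:113  28:671  29:139  30:54  31:620
  32:999  33:1062  34:918  35:132  36:70
Giant step factor: 927^(-37) ≡ 496 (mod 1301).
Scan 647·496^i mod 1301 for i = 0, 1, …:
  i=0: 647   i=1: 866   i=2: 206   i=3: 698
  i=4: 142   i=5: 178   i=6: 1121   i=7: 489
  i=8: 558   i=9: 956   i=10: 612   i=11: 419
  i=12: 965
Match at i=12, j=6: x = 12·37 + 6 = 450.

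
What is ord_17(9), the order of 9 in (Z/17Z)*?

8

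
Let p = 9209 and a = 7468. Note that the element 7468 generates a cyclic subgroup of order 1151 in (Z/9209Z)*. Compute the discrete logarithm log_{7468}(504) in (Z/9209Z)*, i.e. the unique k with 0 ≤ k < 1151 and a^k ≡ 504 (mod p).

621

Baby-step giant-step with m = ceil(sqrt(1151)) = 34.
Baby table (7468^j mod 9209 for j=0..33):
  0:1  1:7468  2:1320  3:4130  4:1899  5:9081  6:1832  7:6011
  8:5482  9:5571  10:7175  11:4938  12:4148  13:7397  14:5214  15:2500
  16:3357  17:3178  18:1711  19:4865  20:2315  21:3127  22:7621  23:2008
  24:3492  25:7577  26:4940  27:666  28:828  29:4265  30:6298  31:3101
  32:6842  33:4524
Giant step factor: 7468^(-34) ≡ 4745 (mod 9209).
Scan 504·4745^i mod 9209 for i = 0, 1, …:
  i=0: 504   i=1: 6349   i=2: 3366   i=3: 3264
  i=4: 7351   i=5: 6012   i=6: 6667   i=7: 2000
  i=8: 4730   i=9: 1517     …   i=17: 7184
  i=18: 5571
Match at i=18, j=9: k = 18·34 + 9 = 621.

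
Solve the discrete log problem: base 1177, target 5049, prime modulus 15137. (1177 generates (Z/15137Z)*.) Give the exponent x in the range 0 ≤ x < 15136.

4840

Baby-step giant-step with m = ceil(sqrt(15136)) = 124.
Baby table (1177^j mod 15137 for j=0..123):
  0:1  1:1177  2:7862  3:4867  4:6673  5:13155  6:13421  7:8626
  8:11012  9:3852  10:7841  11:10424  12:8078  13:1770  14:9521  15:4837
  16:1637  17:4350  18:3644  19:5217  20:9924  21:9921  22:6390  23:13078
  24:13614  25:8732  26:14678  27:4689  28:9085  29:6323  30:9904  31:1518
  32:520  33:6560  34:1250  35:2961  36:3587  37:13813  38:763  39:4968
  40:4454  41:4956  42:5467  43:1434  44:7611  45:12180  46:1121  47:2498
  48:3568  49:6587  50:2755  51:3317  52:13900  53:12340  54:7797  55:4047
  56:10301  57:14677  58:3512  59:1223  60:1456  61:3231  62:3500  63:2236
  64:13071  65:5375  66:14246  67:10883  68:3389  69:7822  70:3198  71:10070
  72:119  73:3830  74:12221  75:3967  76:6963  77:6334  78:7714  79:12315
  80:8646  81:4278  82:9722  83:14359  84:7651  85:13849  86:12861  87:397
  88:13159  89:2992  90:9800  91:206  92:270  93:15050  94:3560  95:12308
  96:407  97:9792  98:5927  99:13059  100:6388  101:10724  102:13027  103:14135
  104:1332  105:8653  106:12517  107:4208  108:3017  109:8951  110:15112  111:849
  112:231  113:14558  114:14819  115:4139  116:12626  117:11405  118:12303  119:9659
  120:756  121:11866  122:9968  123:1161
Giant step factor: 1177^(-124) ≡ 7000 (mod 15137).
Scan 5049·7000^i mod 15137 for i = 0, 1, …:
  i=0: 5049   i=1: 13242   i=2: 10149   i=3: 5059
  i=4: 7557   i=5: 10322   i=6: 5099   i=7: 15091
  i=8: 11014   i=9: 5259     …   i=38: 14859
  i=39: 6673
Match at i=39, j=4: x = 39·124 + 4 = 4840.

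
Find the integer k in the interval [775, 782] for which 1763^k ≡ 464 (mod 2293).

Compute 1763^775 mod 2293 = 464, then multiply by 1763 repeatedly:
  1763^775=464
Found 464 at exponent 775.

775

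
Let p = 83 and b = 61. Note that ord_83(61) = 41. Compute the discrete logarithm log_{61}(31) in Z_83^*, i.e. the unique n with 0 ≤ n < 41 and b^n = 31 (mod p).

13

Baby-step giant-step with m = ceil(sqrt(41)) = 7.
Baby table (61^j mod 83 for j=0..6):
  0:1  1:61  2:69  3:59  4:30  5:4  6:78
Giant step factor: 61^(-7) ≡ 40 (mod 83).
Scan 31·40^i mod 83 for i = 0, 1, …:
  i=0: 31   i=1: 78
Match at i=1, j=6: n = 1·7 + 6 = 13.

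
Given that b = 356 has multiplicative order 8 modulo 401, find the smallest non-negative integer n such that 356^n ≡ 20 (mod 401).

2

Successive powers of 356 modulo 401:
  356^0=1  356^1=356  356^2=20
So 356^2 ≡ 20 (mod 401), giving n = 2.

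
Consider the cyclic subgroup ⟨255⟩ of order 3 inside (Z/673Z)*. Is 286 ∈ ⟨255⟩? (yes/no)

286 ∈ ⟨255⟩ iff 286^3 ≡ 1 (mod 673), since |⟨255⟩| = 3.
286^3 mod 673 = 176.
Since 176 ≠ 1, 286 does not lie in the subgroup.

no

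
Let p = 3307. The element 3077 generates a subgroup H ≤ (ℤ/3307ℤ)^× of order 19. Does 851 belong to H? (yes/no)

no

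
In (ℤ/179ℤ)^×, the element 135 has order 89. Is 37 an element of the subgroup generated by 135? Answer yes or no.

no

37 ∈ ⟨135⟩ iff 37^89 ≡ 1 (mod 179), since |⟨135⟩| = 89.
37^89 mod 179 = 178.
Since 178 ≠ 1, 37 does not lie in the subgroup.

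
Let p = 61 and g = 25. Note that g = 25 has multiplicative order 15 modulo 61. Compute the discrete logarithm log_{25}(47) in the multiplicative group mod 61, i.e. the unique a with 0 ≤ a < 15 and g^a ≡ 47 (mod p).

10

Successive powers of 25 modulo 61:
  25^0=1  25^1=25  25^2=15  25^3=9  25^4=42  25^5=13
  25^6=20  25^7=12  25^8=56  25^9=58  25^10=47
So 25^10 ≡ 47 (mod 61), giving a = 10.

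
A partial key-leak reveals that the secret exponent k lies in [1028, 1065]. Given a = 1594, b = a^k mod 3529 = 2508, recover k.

Compute 1594^1028 mod 3529 = 2102, then multiply by 1594 repeatedly:
  1594^1028=2102  1594^1029=1567  1594^1030=2795  1594^1031=1632  1594^1032=535
  1594^1033=2301  1594^1034=1163  1594^1035=1097  1594^1036=1763  1594^1037=1138
  1594^1038=66  1594^1039=2863  1594^1040=625  1594^1041=1072  1594^1042=732
  1594^1043=2238  1594^1044=3082  1594^1045=340  1594^1046=2023  1594^1047=2685
  1594^1048=2742  1594^1049=1846  1594^1050=2867  1594^1051=3472  1594^1052=896
  1594^1053=2508
Found 2508 at exponent 1053.

1053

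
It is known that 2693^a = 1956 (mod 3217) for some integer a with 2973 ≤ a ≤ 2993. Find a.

Compute 2693^2973 mod 3217 = 1327, then multiply by 2693 repeatedly:
  2693^2973=1327  2693^2974=2741  2693^2975=1715  2693^2976=2100  2693^2977=3031
  2693^2978=954  2693^2979=1956
Found 1956 at exponent 2979.

2979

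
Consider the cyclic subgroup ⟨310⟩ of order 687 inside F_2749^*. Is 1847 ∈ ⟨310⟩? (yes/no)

1847 ∈ ⟨310⟩ iff 1847^687 ≡ 1 (mod 2749), since |⟨310⟩| = 687.
1847^687 mod 2749 = 2748.
Since 2748 ≠ 1, 1847 does not lie in the subgroup.

no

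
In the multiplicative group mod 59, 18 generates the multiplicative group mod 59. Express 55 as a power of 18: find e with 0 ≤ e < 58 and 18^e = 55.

25

Baby-step giant-step with m = ceil(sqrt(58)) = 8.
Baby table (18^j mod 59 for j=0..7):
  0:1  1:18  2:29  3:50  4:15  5:34  6:22  7:42
Giant step factor: 18^(-8) ≡ 16 (mod 59).
Scan 55·16^i mod 59 for i = 0, 1, …:
  i=0: 55   i=1: 54   i=2: 38   i=3: 18
Match at i=3, j=1: e = 3·8 + 1 = 25.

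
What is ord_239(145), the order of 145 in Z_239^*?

119

The order of 145 must divide p − 1 = 238 = 2 · 7 · 17.
Divisors: 1, 2, 7, 14, 17, 34, 119, 238.
Check each in increasing order: 145^1 ≡ 145;  145^2 ≡ 232;  145^7 ≡ 216;  145^14 ≡ 51;  145^17 ≡ 98;  145^34 ≡ 44;  145^119 ≡ 1.
Smallest exponent giving 1 is 119.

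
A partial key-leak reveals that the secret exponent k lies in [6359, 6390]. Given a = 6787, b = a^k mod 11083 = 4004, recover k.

Compute 6787^6359 mod 11083 = 8673, then multiply by 6787 repeatedly:
  6787^6359=8673  6787^6360=1838  6787^6361=6131  6787^6362=5515  6787^6363=3014
  6787^6364=7883  6787^6365=4280  6787^6366=10900  6787^6367=10358  6787^6368=277
  6787^6369=6972  6787^6370=5637  6787^6371=10886  6787^6372=4004
Found 4004 at exponent 6372.

6372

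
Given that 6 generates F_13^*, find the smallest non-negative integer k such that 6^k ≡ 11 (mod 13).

11

Successive powers of 6 modulo 13:
  6^0=1  6^1=6  6^2=10  6^3=8  6^4=9  6^5=2
  6^6=12  6^7=7  6^8=3  6^9=5  6^10=4  6^11=11
So 6^11 ≡ 11 (mod 13), giving k = 11.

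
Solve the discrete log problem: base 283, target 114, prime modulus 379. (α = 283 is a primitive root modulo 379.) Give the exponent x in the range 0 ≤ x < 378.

Baby-step giant-step with m = ceil(sqrt(378)) = 20.
Baby table (283^j mod 379 for j=0..19):
  0:1  1:283  2:120  3:229  4:377  5:192  6:139  7:300
  8:4  9:374  10:101  11:158  12:371  13:10  14:177  15:63
  16:16  17:359  18:25  19:253
Giant step factor: 283^(-20) ≡ 225 (mod 379).
Scan 114·225^i mod 379 for i = 0, 1, …:
  i=0: 114   i=1: 257   i=2: 217   i=3: 313
  i=4: 310   i=5: 14   i=6: 118   i=7: 20
  i=8: 331   i=9: 191     …   i=16: 100
  i=17: 139
Match at i=17, j=6: x = 17·20 + 6 = 346.

346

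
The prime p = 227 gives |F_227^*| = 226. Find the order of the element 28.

113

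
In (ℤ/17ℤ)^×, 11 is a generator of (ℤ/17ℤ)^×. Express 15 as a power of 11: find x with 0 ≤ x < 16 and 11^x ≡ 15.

Successive powers of 11 modulo 17:
  11^0=1  11^1=11  11^2=2  11^3=5  11^4=4  11^5=10
  11^6=8  11^7=3  11^8=16  11^9=6  11^10=15
So 11^10 ≡ 15 (mod 17), giving x = 10.

10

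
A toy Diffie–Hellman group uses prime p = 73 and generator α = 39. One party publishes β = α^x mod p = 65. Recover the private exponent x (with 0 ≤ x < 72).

12

Baby-step giant-step with m = ceil(sqrt(72)) = 9.
Baby table (39^j mod 73 for j=0..8):
  0:1  1:39  2:61  3:43  4:71  5:68  6:24  7:60
  8:4
Giant step factor: 39^(-9) ≡ 22 (mod 73).
Scan 65·22^i mod 73 for i = 0, 1, …:
  i=0: 65   i=1: 43
Match at i=1, j=3: x = 1·9 + 3 = 12.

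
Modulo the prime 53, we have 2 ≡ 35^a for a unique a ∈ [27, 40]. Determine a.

29

Compute 35^27 mod 53 = 18, then multiply by 35 repeatedly:
  35^27=18  35^28=47  35^29=2
Found 2 at exponent 29.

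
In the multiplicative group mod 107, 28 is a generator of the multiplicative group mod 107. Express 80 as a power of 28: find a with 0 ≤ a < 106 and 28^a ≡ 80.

93

Baby-step giant-step with m = ceil(sqrt(106)) = 11.
Baby table (28^j mod 107 for j=0..10):
  0:1  1:28  2:35  3:17  4:48  5:60  6:75  7:67
  8:57  9:98  10:69
Giant step factor: 28^(-11) ≡ 18 (mod 107).
Scan 80·18^i mod 107 for i = 0, 1, …:
  i=0: 80   i=1: 49   i=2: 26   i=3: 40
  i=4: 78   i=5: 13   i=6: 20   i=7: 39
  i=8: 60
Match at i=8, j=5: a = 8·11 + 5 = 93.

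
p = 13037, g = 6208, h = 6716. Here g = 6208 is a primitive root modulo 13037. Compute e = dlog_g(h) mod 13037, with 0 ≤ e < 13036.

12268

Baby-step giant-step with m = ceil(sqrt(13036)) = 115.
Baby table (6208^j mod 13037 for j=0..114):
  0:1  1:6208  2:1892  3:12236  4:7526  5:9837  6:2788  7:7805
  8:7948  9:9176  10:5955  11:8745  12:2892  13:1587  14:9161  15:4094
  16:6439  17:1870  18:6030  19:5013  20:1385  21:6697  22:13020  23:11797
  24:6947  25:580  26:2428  27:2252  28:4752  29:10722  30:8291  31:452
  32:3061  33:7779  34:2984  35:12132  36:707  37:8624  38:7870  39:7321
  40:1786  41:6038  42:2529  43:3484  44:289  45:8043  46:12271  47:3177
  48:10872  49:827  50:10475  51:244  52:2460  53:5353  54:111  55:11164
  56:1420  57:2348  58:1018  59:9836  60:9617  61:5913  62:8749  63:1650
  64:9155  65:5957  66:8124  67:6676  68:13022  69:11176  70:10731  71:12015
  72:4443  73:8889  74:10328  75:258  76:11150  77:5767  78:1934  79:12232
  80:8768  81:2269  82:5992  83:3775  84:7711  85:11061  86:809  87:3027
  88:5299  89:3841  90:255  91:5563  92:91  93:4337  94:2691  95:5331
  96:6942  97:8651  98:6005  99:6257  100:6233  101:648  102:7388  103:538
  104:2432  105:1010  106:12320  107:7518  108:12321  109:689  110:1176  111:12925
  112:8702  113:9725  114:11490
Giant step factor: 6208^(-115) ≡ 9822 (mod 13037).
Scan 6716·9822^i mod 13037 for i = 0, 1, …:
  i=0: 6716   i=1: 10369   i=2: 12311   i=3: 467
  i=4: 10887   i=5: 2640   i=6: 12524   i=7: 6633
  i=8: 3437   i=9: 5421     …   i=105: 6820
  i=106: 1934
Match at i=106, j=78: e = 106·115 + 78 = 12268.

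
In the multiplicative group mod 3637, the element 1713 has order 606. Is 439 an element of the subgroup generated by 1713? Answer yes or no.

yes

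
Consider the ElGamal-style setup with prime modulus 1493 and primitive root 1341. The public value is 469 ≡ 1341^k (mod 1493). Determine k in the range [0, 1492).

Baby-step giant-step with m = ceil(sqrt(1492)) = 39.
Baby table (1341^j mod 1493 for j=0..38):
  0:1  1:1341  2:709  3:1221  4:1033  5:1242  6:827  7:1201
  8:1087  9:499  10:295  11:1443  12:135  13:382  14:163  15:605
  16:606  17:454  18:1163  19:891  20:431  21:180  22:1007  23:715
  24:309  25:808  26:1103  27:1053  28:1188  29:77  30:240  31:845
  32:1451  33:412  34:82  35:973  36:1404  37:91  38:1098
Giant step factor: 1341^(-39) ≡ 14 (mod 1493).
Scan 469·14^i mod 1493 for i = 0, 1, …:
  i=0: 469   i=1: 594   i=2: 851   i=3: 1463
  i=4: 1073   i=5: 92   i=6: 1288   i=7: 116
  i=8: 131   i=9: 341   i=10: 295
Match at i=10, j=10: k = 10·39 + 10 = 400.

400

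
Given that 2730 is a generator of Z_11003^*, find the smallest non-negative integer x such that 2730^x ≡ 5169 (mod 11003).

Baby-step giant-step with m = ceil(sqrt(11002)) = 105.
Baby table (2730^j mod 11003 for j=0..104):
  0:1  1:2730  2:3869  3:10493  4:5081  5:7350  6:7031  7:5398
  8:3523  9:1168  10:8773  11:7762  12:9485  13:3991  14:2460  15:3970
  16:145  17:10745  18:10855  19:3071  20:10547  21:9462  22:7219  23:1497
  24:4697  25:4315  26:6740  27:3184  28:10953  29:6539  30:4604  31:3494
  32:10022  33:6602  34:546  35:5175  36:10901  37:7618  38:1470  39:8008
  40:9882  41:9507  42:9036  43:10557  44:3753  45:1897  46:7400  47:492
  48:794  49:29  50:2149  51:2171  52:7216  53:4310  54:4093  55:5845
  56:2500  57:3140  58:863  59:1348  60:5038  61:10993  62:5709  63:5322
  64:5100  65:4205  66:3521  67:6711  68:1035  69:8782  70:10326  71:294
  72:10404  73:4177  74:4102  75:8409  76:4312  77:9553  78:2580  79:1480
  80:2299  81:4560  82:4407  83:4831  84:7036  85:8045  86:862  87:9621
  88:1169  89:500  90:628  91:8975  92:9072  93:9810  94:11001  95:5543
  96:3265  97:1020  98:841  99:7306  100:7944  101:207  102:3957  103:8667
  104:4460
Giant step factor: 2730^(-105) ≡ 9460 (mod 11003).
Scan 5169·9460^i mod 11003 for i = 0, 1, …:
  i=0: 5169   i=1: 1408   i=2: 6050   i=3: 6397
  i=4: 10123   i=5: 4471   i=6: 128   i=7: 550
  i=8: 9584   i=9: 10923     …   i=63: 6405
  i=64: 8782
Match at i=64, j=69: x = 64·105 + 69 = 6789.

6789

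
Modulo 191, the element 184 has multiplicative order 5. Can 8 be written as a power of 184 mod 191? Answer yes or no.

no

⟨184⟩ has order 5; its elements mod 191 are {1, 39, 49, 109, 184}.
8 is not in this set.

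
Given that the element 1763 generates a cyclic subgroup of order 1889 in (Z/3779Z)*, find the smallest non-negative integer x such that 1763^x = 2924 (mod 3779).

690

Baby-step giant-step with m = ceil(sqrt(1889)) = 44.
Baby table (1763^j mod 3779 for j=0..43):
  0:1  1:1763  2:1831  3:787  4:588  5:1198  6:3392  7:1718
  8:1855  9:1530  10:2963  11:1191  12:2388  13:238  14:125  15:1193
  16:2135  17:121  18:1699  19:2369  20:752  21:3126  22:1356  23:2300
  24:33  25:1494  26:3738  27:3297  28:509  29:1744  30:2345  31:9
  32:751  33:1363  34:3304  35:1513  36:3224  37:296  38:346  39:1579
  40:2433  41:214  42:3161  43:2597
Giant step factor: 1763^(-44) ≡ 2447 (mod 3779).
Scan 2924·2447^i mod 3779 for i = 0, 1, …:
  i=0: 2924   i=1: 1381   i=2: 881   i=3: 1777
  i=4: 2469   i=5: 2801   i=6: 2720   i=7: 1021
  i=8: 468   i=9: 159     …   i=14: 699
  i=15: 2345
Match at i=15, j=30: x = 15·44 + 30 = 690.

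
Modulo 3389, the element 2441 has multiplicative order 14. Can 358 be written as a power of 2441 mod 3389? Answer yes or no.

no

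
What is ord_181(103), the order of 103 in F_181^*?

180

The order of 103 must divide p − 1 = 180 = 2^2 · 3^2 · 5.
Divisors: 1, 2, 3, 4, 5, 6, 9, 10, 12, 15, 18, 20, 30, 36, 45, 60, 90, 180.
Check each in increasing order: 103^1 ≡ 103;  103^2 ≡ 111;  103^3 ≡ 30;  103^4 ≡ 13;  103^5 ≡ 72;  103^6 ≡ 176;  103^9 ≡ 31;  103^10 ≡ 116;  103^12 ≡ 25;  103^15 ≡ 26;  103^18 ≡ 56;  103^20 ≡ 62;  103^30 ≡ 133;  103^36 ≡ 59;  103^45 ≡ 19;  103^60 ≡ 132;  103^90 ≡ 180;  103^180 ≡ 1.
Smallest exponent giving 1 is 180.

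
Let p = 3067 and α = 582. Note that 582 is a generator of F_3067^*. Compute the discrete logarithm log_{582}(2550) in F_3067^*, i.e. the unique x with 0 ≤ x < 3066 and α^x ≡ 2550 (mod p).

Baby-step giant-step with m = ceil(sqrt(3066)) = 56.
Baby table (582^j mod 3067 for j=0..55):
  0:1  1:582  2:1354  3:2876  4:2317  5:2081  6:2744  7:2168
  8:1239  9:353  10:3024  11:2577  12:51  13:2079  14:1580  15:2527
  16:1621  17:1853  18:1929  19:156  20:1849  21:2668  22:874  23:2613
  24:2601  25:1751  26:838  27:63  28:2929  29:2493  30:235  31:1822
  32:2289  33:1120  34:1636  35:1382  36:770  37:358  38:2867  39:146
  40:2163  41:1396  42:2784  43:912  44:193  45:1914  46:627  47:3008
  48:2466  49:2923  50:2068  51:1312  52:2968  53:655  54:902  55:507
Giant step factor: 582^(-56) ≡ 2059 (mod 3067).
Scan 2550·2059^i mod 3067 for i = 0, 1, …:
  i=0: 2550   i=1: 2813   i=2: 1471   i=3: 1660
  i=4: 1302   i=5: 260   i=6: 1682   i=7: 595
  i=8: 1372   i=9: 241     …   i=41: 1722
  i=42: 146
Match at i=42, j=39: x = 42·56 + 39 = 2391.

2391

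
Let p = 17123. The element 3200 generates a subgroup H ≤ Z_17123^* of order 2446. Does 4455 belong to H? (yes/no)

4455 ∈ ⟨3200⟩ iff 4455^2446 ≡ 1 (mod 17123), since |⟨3200⟩| = 2446.
4455^2446 mod 17123 = 1.
Since 1 = 1, 4455 lies in the subgroup.

yes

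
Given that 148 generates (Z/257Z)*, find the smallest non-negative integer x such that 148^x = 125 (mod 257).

159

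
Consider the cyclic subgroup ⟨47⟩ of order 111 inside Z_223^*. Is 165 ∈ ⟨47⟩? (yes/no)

165 ∈ ⟨47⟩ iff 165^111 ≡ 1 (mod 223), since |⟨47⟩| = 111.
165^111 mod 223 = 222.
Since 222 ≠ 1, 165 does not lie in the subgroup.

no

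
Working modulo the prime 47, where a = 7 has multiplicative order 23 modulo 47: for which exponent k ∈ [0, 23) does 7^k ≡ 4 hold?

Successive powers of 7 modulo 47:
  7^0=1  7^1=7  7^2=2  7^3=14  7^4=4
So 7^4 ≡ 4 (mod 47), giving k = 4.

4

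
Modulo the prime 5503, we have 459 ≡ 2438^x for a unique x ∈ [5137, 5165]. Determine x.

Compute 2438^5137 mod 5503 = 3956, then multiply by 2438 repeatedly:
  2438^5137=3956  2438^5138=3472  2438^5139=1122  2438^5140=445  2438^5141=819
  2438^5142=4636  2438^5143=4909  2438^5144=4620  2438^5145=4422  2438^5146=459
Found 459 at exponent 5146.

5146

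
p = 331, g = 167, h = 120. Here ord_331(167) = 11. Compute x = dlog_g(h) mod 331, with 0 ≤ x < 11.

6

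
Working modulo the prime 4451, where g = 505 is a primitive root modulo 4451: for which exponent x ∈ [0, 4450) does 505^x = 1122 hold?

Baby-step giant-step with m = ceil(sqrt(4450)) = 67.
Baby table (505^j mod 4451 for j=0..66):
  0:1  1:505  2:1318  3:2391  4:1234  5:30  6:1797  7:3932
  8:514  9:1412  10:900  11:498  12:2234  13:2067  14:2301  15:294
  16:1587  17:255  18:4147  19:2265  20:4369  21:3100  22:3199  23:4233
  24:1185  25:1991  26:3980  27:2499  28:2362  29:4393  30:1867  31:3674
  32:3754  33:4095  34:2711  35:2598  36:3396  37:1345  38:2673  39:1212
  40:2273  41:3958  42:291  43:72  44:752  45:1425  46:3014  47:4279
  48:2160  49:305  50:2691  51:1400  52:3742  53:2486  54:248  55:612
  56:1941  57:985  58:3364  59:2989  60:556  61:367  62:2844  63:2998
  64:650  65:3327  66:2108
Giant step factor: 505^(-67) ≡ 2347 (mod 4451).
Scan 1122·2347^i mod 4451 for i = 0, 1, …:
  i=0: 1122   i=1: 2793   i=2: 3299   i=3: 2464
  i=4: 1159   i=5: 612
Match at i=5, j=55: x = 5·67 + 55 = 390.

390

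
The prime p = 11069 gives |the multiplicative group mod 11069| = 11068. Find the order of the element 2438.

5534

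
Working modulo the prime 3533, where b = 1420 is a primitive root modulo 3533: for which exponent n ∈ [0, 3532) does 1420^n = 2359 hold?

320

Baby-step giant-step with m = ceil(sqrt(3532)) = 60.
Baby table (1420^j mod 3533 for j=0..59):
  0:1  1:1420  2:2590  3:3480  4:2466  5:517  6:2809  7:23
  8:863  9:3042  10:2314  11:190  12:1292  13:1013  14:529  15:2184
  16:2839  17:227  18:837  19:1452  20:2101  21:1568  22:770  23:1703
  24:1688  25:1586  26:1599  27:2394  28:734  29:45  30:306  31:3494
  32:1148  33:1447  34:2067  35:2750  36:1035  37:3505  38:2636  39:1673
  40:1484  41:1612  42:3189  43:2607  44:2889  45:567  46:3149  47:2335
  48:1746  49:2687  50:3433  51:2853  52:2442  53:1767  54:710  55:1295
  56:1740  57:1233  58:2025  59:3171
Giant step factor: 1420^(-60) ≡ 1997 (mod 3533).
Scan 2359·1997^i mod 3533 for i = 0, 1, …:
  i=0: 2359   i=1: 1434   i=2: 1968   i=3: 1400
  i=4: 1197   i=5: 2101
Match at i=5, j=20: n = 5·60 + 20 = 320.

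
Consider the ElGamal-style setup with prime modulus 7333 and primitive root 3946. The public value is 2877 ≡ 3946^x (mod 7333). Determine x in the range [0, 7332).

Baby-step giant-step with m = ceil(sqrt(7332)) = 86.
Baby table (3946^j mod 7333 for j=0..85):
  0:1  1:3946  2:2957  3:1519  4:2913  5:3887  6:4799  7:3048
  8:1288  9:679  10:2789  11:5894  12:4781  13:5350  14:6726  15:2669
  16:1686  17:1925  18:6395  19:1817  20:5541  21:5113  22:2815  23:5828
  24:1000  25:846  26:1801  27:1069  28:1799  29:510  30:3218  31:4805
  32:4725  33:4364  34:2460  35:5601  36:7217  37:4243  38:1639  39:7121
  40:6743  41:3754  42:624  43:5749  44:4585  45:1899  46:6461  47:5598
  48:2712  49:2705  50:4415  51:5715  52:2415  53:4023  54:6146  55:1885
  56:2548  57:865  58:3445  59:5921  60:1328  61:4526  62:3741  63:657
  64:3973  65:6837  66:695  67:7261  68:1875  69:7086  70:627  71:2921
  72:6123  73:6456  74:534  75:2593  76:2443  77:4516  78:946  79:419
  80:3449  81:7039  82:5823  83:3269  84:727  85:1539
Giant step factor: 3946^(-86) ≡ 6349 (mod 7333).
Scan 2877·6349^i mod 7333 for i = 0, 1, …:
  i=0: 2877   i=1: 6903   i=2: 5139   i=3: 2994
  i=4: 1770   i=5: 3574   i=6: 3024   i=7: 1582
  i=8: 5241   i=9: 5288     …   i=15: 4113
  i=16: 624
Match at i=16, j=42: x = 16·86 + 42 = 1418.

1418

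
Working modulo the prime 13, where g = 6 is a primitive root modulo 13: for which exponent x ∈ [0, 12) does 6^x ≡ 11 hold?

11

Successive powers of 6 modulo 13:
  6^0=1  6^1=6  6^2=10  6^3=8  6^4=9  6^5=2
  6^6=12  6^7=7  6^8=3  6^9=5  6^10=4  6^11=11
So 6^11 ≡ 11 (mod 13), giving x = 11.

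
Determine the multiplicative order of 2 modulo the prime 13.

The order of 2 must divide p − 1 = 12 = 2^2 · 3.
Divisors: 1, 2, 3, 4, 6, 12.
Check each in increasing order: 2^1 ≡ 2;  2^2 ≡ 4;  2^3 ≡ 8;  2^4 ≡ 3;  2^6 ≡ 12;  2^12 ≡ 1.
Smallest exponent giving 1 is 12.

12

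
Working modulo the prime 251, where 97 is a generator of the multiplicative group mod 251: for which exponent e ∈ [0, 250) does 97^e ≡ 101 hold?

Baby-step giant-step with m = ceil(sqrt(250)) = 16.
Baby table (97^j mod 251 for j=0..15):
  0:1  1:97  2:122  3:37  4:75  5:247  6:114  7:14
  8:103  9:202  10:16  11:46  12:195  13:90  14:196  15:187
Giant step factor: 97^(-16) ≡ 15 (mod 251).
Scan 101·15^i mod 251 for i = 0, 1, …:
  i=0: 101   i=1: 9   i=2: 135   i=3: 17
  i=4: 4   i=5: 60   i=6: 147   i=7: 197
  i=8: 194   i=9: 149   i=10: 227   i=11: 142
  i=12: 122
Match at i=12, j=2: e = 12·16 + 2 = 194.

194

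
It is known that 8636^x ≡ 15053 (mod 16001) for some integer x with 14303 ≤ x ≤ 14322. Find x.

Compute 8636^14303 mod 16001 = 8597, then multiply by 8636 repeatedly:
  8636^14303=8597  8636^14304=15053
Found 15053 at exponent 14304.

14304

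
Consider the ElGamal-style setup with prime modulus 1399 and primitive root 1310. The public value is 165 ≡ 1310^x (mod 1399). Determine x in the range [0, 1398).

887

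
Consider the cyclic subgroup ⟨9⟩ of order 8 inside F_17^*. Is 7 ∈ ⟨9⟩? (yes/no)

no

⟨9⟩ has order 8; its elements mod 17 are {1, 2, 4, 8, 9, 13, 15, 16}.
7 is not in this set.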